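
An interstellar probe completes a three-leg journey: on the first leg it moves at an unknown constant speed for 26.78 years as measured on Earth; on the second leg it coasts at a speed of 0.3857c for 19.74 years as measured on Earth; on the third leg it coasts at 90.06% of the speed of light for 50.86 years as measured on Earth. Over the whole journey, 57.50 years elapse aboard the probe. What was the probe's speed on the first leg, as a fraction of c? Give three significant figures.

β = 0.767

Leg 1: speed unknown; τ_1 = 26.78/γ_1.
Leg 2: γ = 1/√(1 − 0.3857²) = 1/√0.8512 = 1.084; τ_2 = 19.74/1.084 = 18.21 years.
Leg 3: β = 0.9006; γ = 1/√(1 − 0.9006²) = 1/√0.1889 = 2.301; τ_3 = 50.86/2.301 = 22.11 years.
Total proper time: τ_1 + 18.21 + 22.11 = 57.50, so τ_1 = 57.50 − 40.32 = 17.18 years.
γ_1 = 26.78/17.18 = 1.559; β = √(1 − 1/γ²) = √0.5884.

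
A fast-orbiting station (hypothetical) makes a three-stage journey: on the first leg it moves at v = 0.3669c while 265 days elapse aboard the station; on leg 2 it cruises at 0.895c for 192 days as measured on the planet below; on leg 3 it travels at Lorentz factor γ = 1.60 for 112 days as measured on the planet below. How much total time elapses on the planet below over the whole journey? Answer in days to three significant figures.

Leg 1: γ = 1/√(1 − 0.3669²) = 1/√0.8654 = 1.075; Δt_1 = 1.075 × 265 = 284.9 days.
Leg 2: 192 days is already measured on the planet below.
Leg 3: 112 days is already measured on the planet below.
Total: 284.9 + 192.0 + 112.0 days.

Δt = 589 days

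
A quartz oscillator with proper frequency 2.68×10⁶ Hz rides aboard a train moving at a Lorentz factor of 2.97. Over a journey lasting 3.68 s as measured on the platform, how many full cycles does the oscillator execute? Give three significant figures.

γ = 2.97
The oscillator's own cycle count is N = f × τ where τ is the proper time on the train. τ = Δt/γ = 3.68/2.970 = 1.239 s = 1.239×10⁰ s.
N = 2.68×10⁶ × 1.239×10⁰ = 3.321×10⁶.

N = 3.32×10⁶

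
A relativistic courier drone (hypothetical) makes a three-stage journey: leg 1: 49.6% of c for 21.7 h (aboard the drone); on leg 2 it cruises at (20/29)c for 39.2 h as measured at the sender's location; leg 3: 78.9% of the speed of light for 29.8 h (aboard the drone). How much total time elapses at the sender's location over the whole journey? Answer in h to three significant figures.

Leg 1: β = 0.496; γ = 1/√(1 − 0.496²) = 1/√0.7540 = 1.152; Δt_1 = 1.152 × 21.7 = 24.99 h.
Leg 2: 39.2 h is already measured at the sender's location.
Leg 3: β = 0.789; γ = 1/√(1 − 0.789²) = 1/√0.3775 = 1.628; Δt_3 = 1.628 × 29.8 = 48.50 h.
Total: 24.99 + 39.20 + 48.50 h.

Δt = 113 h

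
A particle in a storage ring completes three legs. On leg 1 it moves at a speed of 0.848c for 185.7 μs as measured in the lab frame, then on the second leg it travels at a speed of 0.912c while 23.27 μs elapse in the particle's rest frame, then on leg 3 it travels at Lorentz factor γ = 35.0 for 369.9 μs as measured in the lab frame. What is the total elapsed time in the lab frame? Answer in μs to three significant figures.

Leg 1: 185.7 μs is already measured in the lab frame.
Leg 2: γ = 1/√(1 − 0.912²) = 1/√0.1683 = 2.438; Δt_2 = 2.438 × 23.27 = 56.73 μs.
Leg 3: 369.9 μs is already measured in the lab frame.
Total: 185.7 + 56.73 + 369.9 μs.

Δt = 612 μs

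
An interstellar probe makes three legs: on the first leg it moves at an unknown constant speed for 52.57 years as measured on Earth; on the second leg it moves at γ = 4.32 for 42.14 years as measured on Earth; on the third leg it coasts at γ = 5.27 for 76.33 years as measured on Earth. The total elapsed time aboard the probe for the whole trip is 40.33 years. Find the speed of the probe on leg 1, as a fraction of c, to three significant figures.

Leg 1: speed unknown; τ_1 = 52.57/γ_1.
Leg 2: γ = 4.32; τ_2 = 42.14/4.320 = 9.755 years.
Leg 3: γ = 5.27; τ_3 = 76.33/5.270 = 14.48 years.
Total proper time: τ_1 + 9.755 + 14.48 = 40.33, so τ_1 = 40.33 − 24.24 = 16.09 years.
γ_1 = 52.57/16.09 = 3.267; β = √(1 − 1/γ²) = √0.9063.

β = 0.952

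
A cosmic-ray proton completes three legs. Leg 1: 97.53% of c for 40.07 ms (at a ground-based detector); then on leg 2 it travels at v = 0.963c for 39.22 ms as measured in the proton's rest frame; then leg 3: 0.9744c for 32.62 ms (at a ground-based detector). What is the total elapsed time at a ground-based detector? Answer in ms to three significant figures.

Leg 1: 40.07 ms is already measured at a ground-based detector.
Leg 2: γ = 1/√(1 − 0.963²) = 1/√0.07263 = 3.711; Δt_2 = 3.711 × 39.22 = 145.5 ms.
Leg 3: 32.62 ms is already measured at a ground-based detector.
Total: 40.07 + 145.5 + 32.62 ms.

Δt = 218 ms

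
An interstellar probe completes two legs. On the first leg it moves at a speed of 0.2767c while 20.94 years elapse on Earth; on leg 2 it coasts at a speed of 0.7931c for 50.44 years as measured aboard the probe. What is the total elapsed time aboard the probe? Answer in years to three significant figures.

τ = 70.6 years

Leg 1: γ = 1/√(1 − 0.2767²) = 1/√0.9234 = 1.041; τ_1 = 20.94/1.041 = 20.12 years.
Leg 2: 50.44 years is already measured aboard the probe.
Total: 20.12 + 50.44 years.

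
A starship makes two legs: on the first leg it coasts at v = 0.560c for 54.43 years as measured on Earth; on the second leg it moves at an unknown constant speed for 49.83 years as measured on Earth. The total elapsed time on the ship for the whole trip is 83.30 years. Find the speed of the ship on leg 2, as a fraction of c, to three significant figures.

β = 0.642

Leg 1: γ = 1/√(1 − 0.560²) = 1/√0.6864 = 1.207; τ_1 = 54.43/1.207 = 45.09 years.
Leg 2: speed unknown; τ_2 = 49.83/γ_2.
Total proper time: 45.09 + τ_2 = 83.30, so τ_2 = 83.30 − 45.09 = 38.21 years.
γ_2 = 49.83/38.21 = 1.304; β = √(1 − 1/γ²) = √0.4122.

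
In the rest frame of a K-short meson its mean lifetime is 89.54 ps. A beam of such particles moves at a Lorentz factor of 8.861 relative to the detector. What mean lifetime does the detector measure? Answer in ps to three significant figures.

γ = 8.861
The rest-frame lifetime is the proper time; the lab measures the dilated interval Δt = γτ₀ = 8.861 × 89.54 ps.

Δt = 793 ps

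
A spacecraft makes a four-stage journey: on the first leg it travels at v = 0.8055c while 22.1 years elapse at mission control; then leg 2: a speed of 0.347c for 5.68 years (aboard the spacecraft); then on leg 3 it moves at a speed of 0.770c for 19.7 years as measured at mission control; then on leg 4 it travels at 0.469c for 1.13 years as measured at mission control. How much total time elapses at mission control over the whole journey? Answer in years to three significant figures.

Δt = 49.0 years

Leg 1: 22.1 years is already measured at mission control.
Leg 2: γ = 1/√(1 − 0.347²) = 1/√0.8796 = 1.066; Δt_2 = 1.066 × 5.68 = 6.056 years.
Leg 3: 19.7 years is already measured at mission control.
Leg 4: 1.13 years is already measured at mission control.
Total: 22.10 + 6.056 + 19.70 + 1.130 years.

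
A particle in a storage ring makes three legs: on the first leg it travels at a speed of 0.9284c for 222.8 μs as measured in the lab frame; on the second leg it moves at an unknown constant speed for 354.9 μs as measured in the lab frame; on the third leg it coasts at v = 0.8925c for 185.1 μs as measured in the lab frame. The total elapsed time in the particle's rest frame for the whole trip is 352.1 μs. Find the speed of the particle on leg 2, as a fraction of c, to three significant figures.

Leg 1: γ = 1/√(1 − 0.9284²) = 1/√0.1381 = 2.691; τ_1 = 222.8/2.691 = 82.79 μs.
Leg 2: speed unknown; τ_2 = 354.9/γ_2.
Leg 3: γ = 1/√(1 − 0.8925²) = 1/√0.2034 = 2.217; τ_3 = 185.1/2.217 = 83.49 μs.
Total proper time: 82.79 + τ_2 + 83.49 = 352.1, so τ_2 = 352.1 − 166.3 = 185.8 μs.
γ_2 = 354.9/185.8 = 1.910; β = √(1 − 1/γ²) = √0.7259.

β = 0.852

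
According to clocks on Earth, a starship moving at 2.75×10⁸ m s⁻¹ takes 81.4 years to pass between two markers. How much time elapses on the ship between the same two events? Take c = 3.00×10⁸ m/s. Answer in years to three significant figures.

τ = 32.5 years

β = 2.75×10⁸/3.00×10⁸ = 0.9167; γ = 1/√(1 − 0.9167²) = 2.502
The interval measured on Earth is the dilated one; the clock on the ship measures the proper time τ = Δt/γ = 81.4/2.502 years.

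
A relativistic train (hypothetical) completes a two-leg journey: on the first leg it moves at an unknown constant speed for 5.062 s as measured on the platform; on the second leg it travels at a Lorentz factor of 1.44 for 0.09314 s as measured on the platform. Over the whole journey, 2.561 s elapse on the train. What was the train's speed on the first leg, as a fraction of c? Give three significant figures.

Leg 1: speed unknown; τ_1 = 5.062/γ_1.
Leg 2: γ = 1.44; τ_2 = 0.09314/1.440 = 0.06468 s.
Total proper time: τ_1 + 0.06468 = 2.561, so τ_1 = 2.561 − 0.06468 = 2.496 s.
γ_1 = 5.062/2.496 = 2.028; β = √(1 − 1/γ²) = √0.7568.

β = 0.870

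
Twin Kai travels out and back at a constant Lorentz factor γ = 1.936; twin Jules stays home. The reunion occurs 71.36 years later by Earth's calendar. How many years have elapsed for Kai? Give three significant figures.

τ = 36.9 years

γ = 1.936
Kai's clock measures proper time along the trip: τ = Δt/γ = 71.36/1.936 years.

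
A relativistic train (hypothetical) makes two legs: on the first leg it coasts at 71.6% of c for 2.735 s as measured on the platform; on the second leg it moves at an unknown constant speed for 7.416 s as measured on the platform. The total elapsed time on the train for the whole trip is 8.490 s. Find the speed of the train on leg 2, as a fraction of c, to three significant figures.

Leg 1: β = 0.716; γ = 1/√(1 − 0.716²) = 1/√0.4873 = 1.432; τ_1 = 2.735/1.432 = 1.909 s.
Leg 2: speed unknown; τ_2 = 7.416/γ_2.
Total proper time: 1.909 + τ_2 = 8.490, so τ_2 = 8.490 − 1.909 = 6.581 s.
γ_2 = 7.416/6.581 = 1.127; β = √(1 − 1/γ²) = √0.2126.

β = 0.461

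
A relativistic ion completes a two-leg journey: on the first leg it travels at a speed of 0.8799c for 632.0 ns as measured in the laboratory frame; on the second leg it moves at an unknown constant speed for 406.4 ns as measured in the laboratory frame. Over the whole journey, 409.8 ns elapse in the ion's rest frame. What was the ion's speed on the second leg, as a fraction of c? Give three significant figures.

Leg 1: γ = 1/√(1 − 0.8799²) = 1/√0.2258 = 2.105; τ_1 = 632.0/2.105 = 300.3 ns.
Leg 2: speed unknown; τ_2 = 406.4/γ_2.
Total proper time: 300.3 + τ_2 = 409.8, so τ_2 = 409.8 − 300.3 = 109.5 ns.
γ_2 = 406.4/109.5 = 3.711; β = √(1 − 1/γ²) = √0.9274.

β = 0.963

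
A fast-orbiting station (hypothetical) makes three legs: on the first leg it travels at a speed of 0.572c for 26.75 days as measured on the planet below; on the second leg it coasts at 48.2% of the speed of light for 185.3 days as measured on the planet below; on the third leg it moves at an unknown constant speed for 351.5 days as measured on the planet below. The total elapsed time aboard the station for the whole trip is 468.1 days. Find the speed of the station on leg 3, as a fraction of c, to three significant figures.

β = 0.590

Leg 1: γ = 1/√(1 − 0.572²) = 1/√0.6728 = 1.219; τ_1 = 26.75/1.219 = 21.94 days.
Leg 2: β = 0.482; γ = 1/√(1 − 0.482²) = 1/√0.7677 = 1.141; τ_2 = 185.3/1.141 = 162.4 days.
Leg 3: speed unknown; τ_3 = 351.5/γ_3.
Total proper time: 21.94 + 162.4 + τ_3 = 468.1, so τ_3 = 468.1 − 184.3 = 283.8 days.
γ_3 = 351.5/283.8 = 1.239; β = √(1 − 1/γ²) = √0.3481.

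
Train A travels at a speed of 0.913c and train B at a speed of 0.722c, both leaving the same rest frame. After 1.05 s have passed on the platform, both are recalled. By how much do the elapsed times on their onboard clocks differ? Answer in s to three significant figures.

A: γ = 1/√(1 − 0.913²) = 1/√0.1664 = 2.451; τ_A = 1.05/2.451 = 0.4284 s.
B: γ = 1/√(1 − 0.722²) = 1/√0.4787 = 1.445; τ_B = 1.05/1.445 = 0.7265 s.

|τ_A − τ_B| = 0.298 s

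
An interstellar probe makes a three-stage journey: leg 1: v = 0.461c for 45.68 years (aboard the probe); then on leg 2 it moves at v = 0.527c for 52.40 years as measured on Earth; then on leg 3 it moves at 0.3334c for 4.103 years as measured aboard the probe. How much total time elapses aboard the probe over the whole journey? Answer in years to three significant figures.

Leg 1: 45.68 years is already measured aboard the probe.
Leg 2: γ = 1/√(1 − 0.527²) = 1/√0.7223 = 1.177; τ_2 = 52.40/1.177 = 44.53 years.
Leg 3: 4.103 years is already measured aboard the probe.
Total: 45.68 + 44.53 + 4.103 years.

τ = 94.3 years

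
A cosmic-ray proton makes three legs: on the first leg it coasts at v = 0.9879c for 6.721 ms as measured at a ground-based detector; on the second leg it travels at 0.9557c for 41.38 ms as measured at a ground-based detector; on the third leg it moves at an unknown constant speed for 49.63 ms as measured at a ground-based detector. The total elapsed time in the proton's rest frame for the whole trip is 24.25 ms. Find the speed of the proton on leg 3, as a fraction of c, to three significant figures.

β = 0.975

Leg 1: γ = 1/√(1 − 0.9879²) = 1/√0.02405 = 6.448; τ_1 = 6.721/6.448 = 1.042 ms.
Leg 2: γ = 1/√(1 − 0.9557²) = 1/√0.08664 = 3.397; τ_2 = 41.38/3.397 = 12.18 ms.
Leg 3: speed unknown; τ_3 = 49.63/γ_3.
Total proper time: 1.042 + 12.18 + τ_3 = 24.25, so τ_3 = 24.25 − 13.22 = 11.03 ms.
γ_3 = 49.63/11.03 = 4.500; β = √(1 − 1/γ²) = √0.9506.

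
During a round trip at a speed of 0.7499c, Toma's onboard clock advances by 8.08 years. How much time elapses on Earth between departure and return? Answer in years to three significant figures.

Δt = 12.2 years

γ = 1/√(1 − 0.7499²) = 1/√0.4376 = 1.512
Earth-frame duration is the dilated interval: Δt = γτ = 1.512 × 8.08 years.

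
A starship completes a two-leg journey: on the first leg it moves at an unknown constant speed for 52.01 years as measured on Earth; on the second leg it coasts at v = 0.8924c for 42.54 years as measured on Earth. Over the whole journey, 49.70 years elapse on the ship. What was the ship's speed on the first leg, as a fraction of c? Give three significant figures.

Leg 1: speed unknown; τ_1 = 52.01/γ_1.
Leg 2: γ = 1/√(1 − 0.8924²) = 1/√0.2036 = 2.216; τ_2 = 42.54/2.216 = 19.20 years.
Total proper time: τ_1 + 19.20 = 49.70, so τ_1 = 49.70 − 19.20 = 30.50 years.
γ_1 = 52.01/30.50 = 1.705; β = √(1 − 1/γ²) = √0.6560.

β = 0.810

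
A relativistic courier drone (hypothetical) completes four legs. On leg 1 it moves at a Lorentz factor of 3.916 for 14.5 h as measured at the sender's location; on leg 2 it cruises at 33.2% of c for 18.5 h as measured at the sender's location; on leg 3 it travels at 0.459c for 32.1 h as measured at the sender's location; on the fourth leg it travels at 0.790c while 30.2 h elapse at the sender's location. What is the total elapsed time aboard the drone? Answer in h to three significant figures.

τ = 68.2 h

Leg 1: γ = 3.916; τ_1 = 14.5/3.916 = 3.703 h.
Leg 2: β = 0.332; γ = 1/√(1 − 0.332²) = 1/√0.8898 = 1.060; τ_2 = 18.5/1.060 = 17.45 h.
Leg 3: γ = 1/√(1 − 0.459²) = 1/√0.7893 = 1.126; τ_3 = 32.1/1.126 = 28.52 h.
Leg 4: γ = 1/√(1 − 0.790²) = 1/√0.3759 = 1.631; τ_4 = 30.2/1.631 = 18.52 h.
Total: 3.703 + 17.45 + 28.52 + 18.52 h.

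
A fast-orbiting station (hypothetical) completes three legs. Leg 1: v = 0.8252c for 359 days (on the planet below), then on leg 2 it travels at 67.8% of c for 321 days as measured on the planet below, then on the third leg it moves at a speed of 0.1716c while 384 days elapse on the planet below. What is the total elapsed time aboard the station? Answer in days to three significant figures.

τ = 817 days

Leg 1: γ = 1/√(1 − 0.8252²) = 1/√0.3190 = 1.770; τ_1 = 359/1.770 = 202.8 days.
Leg 2: β = 0.678; γ = 1/√(1 − 0.678²) = 1/√0.5403 = 1.360; τ_2 = 321/1.360 = 236.0 days.
Leg 3: γ = 1/√(1 − 0.1716²) = 1/√0.9706 = 1.015; τ_3 = 384/1.015 = 378.3 days.
Total: 202.8 + 236.0 + 378.3 days.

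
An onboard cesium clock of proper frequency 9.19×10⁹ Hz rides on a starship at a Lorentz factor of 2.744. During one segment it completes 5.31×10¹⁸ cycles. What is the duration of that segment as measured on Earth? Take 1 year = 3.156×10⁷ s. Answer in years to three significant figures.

γ = 2.744
Proper time for N cycles: τ = N/f = 5.31×10¹⁸/(9.19×10⁹) = 5.778×10⁸ s = 18.31 years.
Lab-frame duration Δt = γτ = 2.744 × 18.31 = 50.24 years.

Δt = 50.2 years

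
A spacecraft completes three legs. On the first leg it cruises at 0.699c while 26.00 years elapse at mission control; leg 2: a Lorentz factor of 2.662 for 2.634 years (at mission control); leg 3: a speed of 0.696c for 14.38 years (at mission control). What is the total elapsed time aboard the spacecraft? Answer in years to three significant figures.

Leg 1: γ = 1/√(1 − 0.699²) = 1/√0.5114 = 1.398; τ_1 = 26.00/1.398 = 18.59 years.
Leg 2: γ = 2.662; τ_2 = 2.634/2.662 = 0.9895 years.
Leg 3: γ = 1/√(1 − 0.696²) = 1/√0.5156 = 1.393; τ_3 = 14.38/1.393 = 10.33 years.
Total: 18.59 + 0.9895 + 10.33 years.

τ = 29.9 years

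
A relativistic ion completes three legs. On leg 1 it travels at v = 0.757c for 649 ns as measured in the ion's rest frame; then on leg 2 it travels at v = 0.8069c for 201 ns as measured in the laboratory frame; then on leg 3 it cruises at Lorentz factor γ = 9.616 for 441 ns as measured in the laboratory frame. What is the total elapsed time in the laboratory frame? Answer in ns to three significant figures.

Leg 1: γ = 1/√(1 − 0.757²) = 1/√0.4270 = 1.530; Δt_1 = 1.530 × 649 = 993.2 ns.
Leg 2: 201 ns is already measured in the laboratory frame.
Leg 3: 441 ns is already measured in the laboratory frame.
Total: 993.2 + 201.0 + 441.0 ns.

Δt = 1640 ns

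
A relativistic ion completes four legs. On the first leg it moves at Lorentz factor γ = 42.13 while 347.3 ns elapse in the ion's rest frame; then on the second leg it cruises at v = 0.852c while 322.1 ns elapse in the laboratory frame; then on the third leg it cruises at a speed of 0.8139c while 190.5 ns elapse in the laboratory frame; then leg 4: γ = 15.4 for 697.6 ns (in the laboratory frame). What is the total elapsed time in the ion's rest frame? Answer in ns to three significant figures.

τ = 672 ns

Leg 1: 347.3 ns is already measured in the ion's rest frame.
Leg 2: γ = 1/√(1 − 0.852²) = 1/√0.2741 = 1.910; τ_2 = 322.1/1.910 = 168.6 ns.
Leg 3: γ = 1/√(1 − 0.8139²) = 1/√0.3376 = 1.721; τ_3 = 190.5/1.721 = 110.7 ns.
Leg 4: γ = 15.4; τ_4 = 697.6/15.40 = 45.30 ns.
Total: 347.3 + 168.6 + 110.7 + 45.30 ns.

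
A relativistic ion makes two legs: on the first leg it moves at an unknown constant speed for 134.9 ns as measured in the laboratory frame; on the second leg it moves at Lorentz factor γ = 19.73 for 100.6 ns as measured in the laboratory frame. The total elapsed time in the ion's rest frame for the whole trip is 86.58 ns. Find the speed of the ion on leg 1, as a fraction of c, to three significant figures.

β = 0.797

Leg 1: speed unknown; τ_1 = 134.9/γ_1.
Leg 2: γ = 19.73; τ_2 = 100.6/19.73 = 5.099 ns.
Total proper time: τ_1 + 5.099 = 86.58, so τ_1 = 86.58 − 5.099 = 81.48 ns.
γ_1 = 134.9/81.48 = 1.656; β = √(1 − 1/γ²) = √0.6352.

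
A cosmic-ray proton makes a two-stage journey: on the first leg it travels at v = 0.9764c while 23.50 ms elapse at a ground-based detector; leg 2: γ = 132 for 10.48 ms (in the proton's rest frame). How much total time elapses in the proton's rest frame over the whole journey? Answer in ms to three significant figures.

τ = 15.6 ms

Leg 1: γ = 1/√(1 − 0.9764²) = 1/√0.04664 = 4.630; τ_1 = 23.50/4.630 = 5.075 ms.
Leg 2: 10.48 ms is already measured in the proton's rest frame.
Total: 5.075 + 10.48 ms.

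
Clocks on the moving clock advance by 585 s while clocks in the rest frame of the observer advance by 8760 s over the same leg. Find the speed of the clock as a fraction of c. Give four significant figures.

The proper time is measured on the moving clock (both events occur at the clock's location); Δt is measured in the rest frame of the observer. γ = Δt/τ = 8760/585 = 14.97.
β = √(1 − 1/γ²) = √(1 − 0.004460) = √0.9955

v = 0.9978c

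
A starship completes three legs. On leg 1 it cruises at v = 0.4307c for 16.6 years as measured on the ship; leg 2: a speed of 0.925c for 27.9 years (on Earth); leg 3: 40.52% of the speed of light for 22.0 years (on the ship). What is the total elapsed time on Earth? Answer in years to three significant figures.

Δt = 70.4 years

Leg 1: γ = 1/√(1 − 0.4307²) = 1/√0.8145 = 1.108; Δt_1 = 1.108 × 16.6 = 18.39 years.
Leg 2: 27.9 years is already measured on Earth.
Leg 3: β = 0.4052; γ = 1/√(1 − 0.4052²) = 1/√0.8358 = 1.094; Δt_3 = 1.094 × 22.0 = 24.06 years.
Total: 18.39 + 27.90 + 24.06 years.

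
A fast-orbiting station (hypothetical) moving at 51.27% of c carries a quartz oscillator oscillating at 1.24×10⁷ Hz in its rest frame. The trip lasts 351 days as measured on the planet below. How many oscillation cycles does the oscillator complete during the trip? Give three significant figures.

N = 3.23×10¹⁴

β = 0.5127; γ = 1/√(1 − 0.5127²) = 1/√0.7371 = 1.165
The oscillator's own cycle count is N = f × τ where τ is the proper time aboard the station. τ = Δt/γ = 351/1.165 = 301.4 days = 2.604×10⁷ s.
N = 1.24×10⁷ × 2.604×10⁷ = 3.229×10¹⁴.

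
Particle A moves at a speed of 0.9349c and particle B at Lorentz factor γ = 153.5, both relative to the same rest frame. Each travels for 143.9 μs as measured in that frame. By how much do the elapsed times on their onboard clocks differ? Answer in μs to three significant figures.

|τ_A − τ_B| = 50.1 μs

A: γ = 1/√(1 − 0.9349²) = 1/√0.1260 = 2.818; τ_A = 143.9/2.818 = 51.07 μs.
B: γ = 153.5; τ_B = 143.9/153.5 = 0.9375 μs.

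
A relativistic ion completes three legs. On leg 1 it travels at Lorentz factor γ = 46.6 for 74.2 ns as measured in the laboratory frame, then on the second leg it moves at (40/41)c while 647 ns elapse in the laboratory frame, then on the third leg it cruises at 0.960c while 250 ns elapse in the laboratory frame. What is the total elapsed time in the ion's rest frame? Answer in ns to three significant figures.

Leg 1: γ = 46.6; τ_1 = 74.2/46.60 = 1.592 ns.
Leg 2: γ = 1/√(1 − (40/41)²) = 41/9 ≈ 4.556; τ_2 = 647/4.556 = 142.0 ns.
Leg 3: γ = 1/√(1 − 0.960²) = 25/7 ≈ 3.571; τ_3 = 250/3.571 = 70.00 ns.
Total: 1.592 + 142.0 + 70.00 ns.

τ = 214 ns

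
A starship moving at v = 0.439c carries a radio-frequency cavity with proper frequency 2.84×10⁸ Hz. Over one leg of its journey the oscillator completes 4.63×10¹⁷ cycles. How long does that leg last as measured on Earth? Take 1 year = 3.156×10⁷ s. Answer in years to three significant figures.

Δt = 57.5 years

γ = 1/√(1 − 0.439²) = 1/√0.8073 = 1.113
Proper time for N cycles: τ = N/f = 4.63×10¹⁷/(2.84×10⁸) = 1.630×10⁹ s = 51.66 years.
Lab-frame duration Δt = γτ = 1.113 × 51.66 = 57.49 years.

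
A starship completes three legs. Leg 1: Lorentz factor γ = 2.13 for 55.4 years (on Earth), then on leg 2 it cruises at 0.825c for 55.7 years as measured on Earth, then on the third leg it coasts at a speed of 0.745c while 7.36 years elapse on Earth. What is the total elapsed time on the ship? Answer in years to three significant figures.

Leg 1: γ = 2.13; τ_1 = 55.4/2.130 = 26.01 years.
Leg 2: γ = 1/√(1 − 0.825²) = 1/√0.3194 = 1.769; τ_2 = 55.7/1.769 = 31.48 years.
Leg 3: γ = 1/√(1 − 0.745²) = 1/√0.4450 = 1.499; τ_3 = 7.36/1.499 = 4.910 years.
Total: 26.01 + 31.48 + 4.910 years.

τ = 62.4 years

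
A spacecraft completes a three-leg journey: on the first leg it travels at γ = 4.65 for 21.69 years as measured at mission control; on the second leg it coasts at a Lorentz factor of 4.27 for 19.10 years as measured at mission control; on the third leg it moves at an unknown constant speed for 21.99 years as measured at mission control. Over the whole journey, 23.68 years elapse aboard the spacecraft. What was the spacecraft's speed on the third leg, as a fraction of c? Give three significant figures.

β = 0.750

Leg 1: γ = 4.65; τ_1 = 21.69/4.650 = 4.665 years.
Leg 2: γ = 4.27; τ_2 = 19.10/4.270 = 4.473 years.
Leg 3: speed unknown; τ_3 = 21.99/γ_3.
Total proper time: 4.665 + 4.473 + τ_3 = 23.68, so τ_3 = 23.68 − 9.138 = 14.54 years.
γ_3 = 21.99/14.54 = 1.512; β = √(1 − 1/γ²) = √0.5627.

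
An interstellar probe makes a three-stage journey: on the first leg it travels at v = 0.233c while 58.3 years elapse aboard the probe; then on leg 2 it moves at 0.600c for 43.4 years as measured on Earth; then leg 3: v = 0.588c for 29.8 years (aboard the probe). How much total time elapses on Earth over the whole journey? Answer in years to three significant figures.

Δt = 140 years

Leg 1: γ = 1/√(1 − 0.233²) = 1/√0.9457 = 1.028; Δt_1 = 1.028 × 58.3 = 59.95 years.
Leg 2: 43.4 years is already measured on Earth.
Leg 3: γ = 1/√(1 − 0.588²) = 1/√0.6543 = 1.236; Δt_3 = 1.236 × 29.8 = 36.84 years.
Total: 59.95 + 43.40 + 36.84 years.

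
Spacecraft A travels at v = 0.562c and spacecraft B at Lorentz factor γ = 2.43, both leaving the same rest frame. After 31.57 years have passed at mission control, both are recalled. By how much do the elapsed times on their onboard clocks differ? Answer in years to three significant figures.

A: γ = 1/√(1 − 0.562²) = 1/√0.6842 = 1.209; τ_A = 31.57/1.209 = 26.11 years.
B: γ = 2.43; τ_B = 31.57/2.430 = 12.99 years.

|τ_A − τ_B| = 13.1 years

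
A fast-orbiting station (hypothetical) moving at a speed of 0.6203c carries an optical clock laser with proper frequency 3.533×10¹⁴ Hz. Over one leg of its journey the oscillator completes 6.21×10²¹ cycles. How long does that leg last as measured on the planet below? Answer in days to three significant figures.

Δt = 259 days

γ = 1/√(1 − 0.6203²) = 1/√0.6152 = 1.275
Proper time for N cycles: τ = N/f = 6.21×10²¹/(3.533×10¹⁴) = 1.758×10⁷ s = 203.4 days.
Lab-frame duration Δt = γτ = 1.275 × 203.4 = 259.4 days.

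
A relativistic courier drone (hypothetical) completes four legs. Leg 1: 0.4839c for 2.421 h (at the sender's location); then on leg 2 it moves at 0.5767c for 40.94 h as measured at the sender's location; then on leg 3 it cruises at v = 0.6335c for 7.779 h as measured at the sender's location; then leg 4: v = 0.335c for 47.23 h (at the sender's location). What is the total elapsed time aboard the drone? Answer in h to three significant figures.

τ = 86.1 h

Leg 1: γ = 1/√(1 − 0.4839²) = 1/√0.7658 = 1.143; τ_1 = 2.421/1.143 = 2.119 h.
Leg 2: γ = 1/√(1 − 0.5767²) = 1/√0.6674 = 1.224; τ_2 = 40.94/1.224 = 33.45 h.
Leg 3: γ = 1/√(1 − 0.6335²) = 1/√0.5987 = 1.292; τ_3 = 7.779/1.292 = 6.019 h.
Leg 4: γ = 1/√(1 − 0.335²) = 1/√0.8878 = 1.061; τ_4 = 47.23/1.061 = 44.50 h.
Total: 2.119 + 33.45 + 6.019 + 44.50 h.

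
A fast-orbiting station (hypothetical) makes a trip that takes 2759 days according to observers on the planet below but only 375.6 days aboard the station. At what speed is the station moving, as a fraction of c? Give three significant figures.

The proper time is measured aboard the station (both events occur at the station's location); Δt is measured on the planet below. γ = Δt/τ = 2759/375.6 = 7.346.
β = √(1 − 1/γ²) = √(1 − 0.01853) = √0.9815

β = 0.991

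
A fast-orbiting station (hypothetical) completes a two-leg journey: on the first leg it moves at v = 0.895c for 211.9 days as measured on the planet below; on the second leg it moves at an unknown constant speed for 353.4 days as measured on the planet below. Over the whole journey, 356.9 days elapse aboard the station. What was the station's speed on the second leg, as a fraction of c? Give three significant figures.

β = 0.670

Leg 1: γ = 1/√(1 − 0.895²) = 1/√0.1990 = 2.242; τ_1 = 211.9/2.242 = 94.52 days.
Leg 2: speed unknown; τ_2 = 353.4/γ_2.
Total proper time: 94.52 + τ_2 = 356.9, so τ_2 = 356.9 − 94.52 = 262.4 days.
γ_2 = 353.4/262.4 = 1.347; β = √(1 − 1/γ²) = √0.4488.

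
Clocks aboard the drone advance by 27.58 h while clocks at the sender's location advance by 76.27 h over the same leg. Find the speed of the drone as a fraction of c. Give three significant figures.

v = 0.932c

The proper time is measured aboard the drone (both events occur at the drone's location); Δt is measured at the sender's location. γ = Δt/τ = 76.27/27.58 = 2.765.
β = √(1 − 1/γ²) = √(1 − 0.1308) = √0.8692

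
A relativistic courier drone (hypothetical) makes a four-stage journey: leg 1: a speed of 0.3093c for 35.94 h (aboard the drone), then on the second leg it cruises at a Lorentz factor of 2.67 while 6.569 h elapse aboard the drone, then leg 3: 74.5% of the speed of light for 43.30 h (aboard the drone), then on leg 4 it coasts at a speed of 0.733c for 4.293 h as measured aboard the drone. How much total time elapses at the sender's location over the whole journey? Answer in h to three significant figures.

Δt = 127 h

Leg 1: γ = 1/√(1 − 0.3093²) = 1/√0.9043 = 1.052; Δt_1 = 1.052 × 35.94 = 37.79 h.
Leg 2: γ = 2.67; Δt_2 = 2.670 × 6.569 = 17.54 h.
Leg 3: β = 0.745; γ = 1/√(1 − 0.745²) = 1/√0.4450 = 1.499; Δt_3 = 1.499 × 43.30 = 64.91 h.
Leg 4: γ = 1/√(1 − 0.733²) = 1/√0.4627 = 1.470; Δt_4 = 1.470 × 4.293 = 6.311 h.
Total: 37.79 + 17.54 + 64.91 + 6.311 h.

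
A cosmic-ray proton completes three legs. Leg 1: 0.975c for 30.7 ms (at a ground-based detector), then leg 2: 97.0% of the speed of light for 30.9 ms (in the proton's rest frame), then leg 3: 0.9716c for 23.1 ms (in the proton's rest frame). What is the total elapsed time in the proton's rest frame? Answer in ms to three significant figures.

τ = 60.8 ms

Leg 1: γ = 1/√(1 − 0.975²) = 1/√0.04938 = 4.500; τ_1 = 30.7/4.500 = 6.822 ms.
Leg 2: 30.9 ms is already measured in the proton's rest frame.
Leg 3: 23.1 ms is already measured in the proton's rest frame.
Total: 6.822 + 30.90 + 23.10 ms.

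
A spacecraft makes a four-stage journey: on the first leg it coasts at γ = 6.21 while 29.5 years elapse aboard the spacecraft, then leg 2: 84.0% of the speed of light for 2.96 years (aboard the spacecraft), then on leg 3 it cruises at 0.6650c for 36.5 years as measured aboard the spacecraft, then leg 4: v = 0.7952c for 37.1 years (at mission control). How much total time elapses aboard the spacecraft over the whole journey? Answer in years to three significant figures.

τ = 91.5 years

Leg 1: 29.5 years is already measured aboard the spacecraft.
Leg 2: 2.96 years is already measured aboard the spacecraft.
Leg 3: 36.5 years is already measured aboard the spacecraft.
Leg 4: γ = 1/√(1 − 0.7952²) = 1/√0.3677 = 1.649; τ_4 = 37.1/1.649 = 22.50 years.
Total: 29.50 + 2.960 + 36.50 + 22.50 years.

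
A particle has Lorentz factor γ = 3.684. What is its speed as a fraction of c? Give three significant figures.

β = 0.962

β = √(1 − 1/γ²) = √(1 − 1/3.684²) = √(1 − 0.07368) = √0.9263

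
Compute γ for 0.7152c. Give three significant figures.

γ = 1/√(1 − 0.7152²) = 1/√0.4885 = 1.431

γ = 1.43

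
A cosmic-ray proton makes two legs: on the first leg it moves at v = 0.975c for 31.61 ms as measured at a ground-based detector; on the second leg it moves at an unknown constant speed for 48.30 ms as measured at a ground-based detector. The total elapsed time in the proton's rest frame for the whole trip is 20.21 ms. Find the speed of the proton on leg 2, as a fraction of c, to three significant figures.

β = 0.962

Leg 1: γ = 1/√(1 − 0.975²) = 1/√0.04938 = 4.500; τ_1 = 31.61/4.500 = 7.024 ms.
Leg 2: speed unknown; τ_2 = 48.30/γ_2.
Total proper time: 7.024 + τ_2 = 20.21, so τ_2 = 20.21 − 7.024 = 13.19 ms.
γ_2 = 48.30/13.19 = 3.663; β = √(1 − 1/γ²) = √0.9255.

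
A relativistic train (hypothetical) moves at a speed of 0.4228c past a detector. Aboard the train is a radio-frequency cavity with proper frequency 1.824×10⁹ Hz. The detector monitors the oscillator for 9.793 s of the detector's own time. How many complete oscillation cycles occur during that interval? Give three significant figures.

γ = 1/√(1 − 0.4228²) = 1/√0.8212 = 1.103
During 9.793 s of lab time, the oscillator's proper time advances by τ = Δt/γ = 9.793/1.103 = 8.875 s = 8.875×10⁰ s.
N = f × τ = 1.824×10⁹ × 8.875×10⁰ = 1.619×10¹⁰.

N = 1.62×10¹⁰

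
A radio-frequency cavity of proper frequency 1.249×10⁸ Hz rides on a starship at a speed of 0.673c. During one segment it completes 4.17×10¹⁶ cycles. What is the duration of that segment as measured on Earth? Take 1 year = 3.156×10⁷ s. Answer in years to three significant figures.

γ = 1/√(1 − 0.673²) = 1/√0.5471 = 1.352
Proper time for N cycles: τ = N/f = 4.17×10¹⁶/(1.249×10⁸) = 3.339×10⁸ s = 10.58 years.
Lab-frame duration Δt = γτ = 1.352 × 10.58 = 14.30 years.

Δt = 14.3 years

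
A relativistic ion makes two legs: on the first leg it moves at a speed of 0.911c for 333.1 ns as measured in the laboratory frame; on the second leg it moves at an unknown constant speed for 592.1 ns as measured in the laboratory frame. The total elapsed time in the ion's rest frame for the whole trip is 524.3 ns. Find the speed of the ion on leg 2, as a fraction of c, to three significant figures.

β = 0.757

Leg 1: γ = 1/√(1 − 0.911²) = 1/√0.1701 = 2.425; τ_1 = 333.1/2.425 = 137.4 ns.
Leg 2: speed unknown; τ_2 = 592.1/γ_2.
Total proper time: 137.4 + τ_2 = 524.3, so τ_2 = 524.3 − 137.4 = 386.9 ns.
γ_2 = 592.1/386.9 = 1.530; β = √(1 − 1/γ²) = √0.5730.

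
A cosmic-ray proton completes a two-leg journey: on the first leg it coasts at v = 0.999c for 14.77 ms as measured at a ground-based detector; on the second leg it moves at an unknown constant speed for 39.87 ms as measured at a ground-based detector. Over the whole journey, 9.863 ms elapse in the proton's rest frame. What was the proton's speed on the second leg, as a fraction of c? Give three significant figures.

β = 0.973

Leg 1: γ = 1/√(1 − 0.999²) = 1/√0.001999 = 22.37; τ_1 = 14.77/22.37 = 0.6604 ms.
Leg 2: speed unknown; τ_2 = 39.87/γ_2.
Total proper time: 0.6604 + τ_2 = 9.863, so τ_2 = 9.863 − 0.6604 = 9.203 ms.
γ_2 = 39.87/9.203 = 4.332; β = √(1 − 1/γ²) = √0.9467.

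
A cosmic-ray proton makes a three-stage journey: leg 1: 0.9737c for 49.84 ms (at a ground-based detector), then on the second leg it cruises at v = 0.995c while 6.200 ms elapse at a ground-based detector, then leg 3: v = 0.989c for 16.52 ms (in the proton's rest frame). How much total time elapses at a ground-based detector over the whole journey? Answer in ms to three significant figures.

Δt = 168 ms

Leg 1: 49.84 ms is already measured at a ground-based detector.
Leg 2: 6.200 ms is already measured at a ground-based detector.
Leg 3: γ = 1/√(1 − 0.989²) = 1/√0.02188 = 6.761; Δt_3 = 6.761 × 16.52 = 111.7 ms.
Total: 49.84 + 6.200 + 111.7 ms.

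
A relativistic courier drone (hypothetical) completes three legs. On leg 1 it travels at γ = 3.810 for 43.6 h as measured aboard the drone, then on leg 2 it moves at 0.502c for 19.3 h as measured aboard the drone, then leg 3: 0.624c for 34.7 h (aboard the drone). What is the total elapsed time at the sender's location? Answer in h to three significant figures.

Leg 1: γ = 3.810; Δt_1 = 3.810 × 43.6 = 166.1 h.
Leg 2: γ = 1/√(1 − 0.502²) = 1/√0.7480 = 1.156; Δt_2 = 1.156 × 19.3 = 22.32 h.
Leg 3: γ = 1/√(1 − 0.624²) = 1/√0.6106 = 1.280; Δt_3 = 1.280 × 34.7 = 44.41 h.
Total: 166.1 + 22.32 + 44.41 h.

Δt = 233 h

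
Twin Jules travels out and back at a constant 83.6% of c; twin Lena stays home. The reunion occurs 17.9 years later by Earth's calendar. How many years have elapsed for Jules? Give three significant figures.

τ = 9.82 years

β = 0.836; γ = 1/√(1 − 0.836²) = 1/√0.3011 = 1.822
Jules's clock measures proper time along the trip: τ = Δt/γ = 17.9/1.822 years.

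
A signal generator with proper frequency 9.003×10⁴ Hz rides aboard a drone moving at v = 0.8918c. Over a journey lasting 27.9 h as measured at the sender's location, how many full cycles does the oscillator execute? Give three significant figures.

N = 4.09×10⁹

γ = 1/√(1 − 0.8918²) = 1/√0.2047 = 2.210
The oscillator's own cycle count is N = f × τ where τ is the proper time aboard the drone. τ = Δt/γ = 27.9/2.210 = 12.62 h = 4.544×10⁴ s.
N = 9.003×10⁴ × 4.544×10⁴ = 4.091×10⁹.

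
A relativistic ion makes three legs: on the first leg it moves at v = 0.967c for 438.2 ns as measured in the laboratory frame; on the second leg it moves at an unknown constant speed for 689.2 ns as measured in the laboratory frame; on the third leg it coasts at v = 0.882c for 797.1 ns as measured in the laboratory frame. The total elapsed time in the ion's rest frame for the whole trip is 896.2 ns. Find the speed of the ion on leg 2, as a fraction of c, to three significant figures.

β = 0.805

Leg 1: γ = 1/√(1 − 0.967²) = 1/√0.06491 = 3.925; τ_1 = 438.2/3.925 = 111.6 ns.
Leg 2: speed unknown; τ_2 = 689.2/γ_2.
Leg 3: γ = 1/√(1 − 0.882²) = 1/√0.2221 = 2.122; τ_3 = 797.1/2.122 = 375.6 ns.
Total proper time: 111.6 + τ_2 + 375.6 = 896.2, so τ_2 = 896.2 − 487.3 = 408.9 ns.
γ_2 = 689.2/408.9 = 1.685; β = √(1 − 1/γ²) = √0.6480.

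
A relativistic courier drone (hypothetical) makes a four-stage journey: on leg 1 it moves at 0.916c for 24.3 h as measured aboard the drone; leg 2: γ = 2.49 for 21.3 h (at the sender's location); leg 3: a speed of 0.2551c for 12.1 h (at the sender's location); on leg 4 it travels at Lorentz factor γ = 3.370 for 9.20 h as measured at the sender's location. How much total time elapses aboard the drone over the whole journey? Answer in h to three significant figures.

τ = 47.3 h

Leg 1: 24.3 h is already measured aboard the drone.
Leg 2: γ = 2.49; τ_2 = 21.3/2.490 = 8.554 h.
Leg 3: γ = 1/√(1 − 0.2551²) = 1/√0.9349 = 1.034; τ_3 = 12.1/1.034 = 11.70 h.
Leg 4: γ = 3.370; τ_4 = 9.20/3.370 = 2.730 h.
Total: 24.30 + 8.554 + 11.70 + 2.730 h.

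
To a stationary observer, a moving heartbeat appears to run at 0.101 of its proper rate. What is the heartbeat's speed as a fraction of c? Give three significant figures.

β = 0.995

Rate ratio = 1/γ, so γ = 1/0.101 = 9.901.
β = √(1 − 1/γ²) = √(1 − 0.101²) = √0.9898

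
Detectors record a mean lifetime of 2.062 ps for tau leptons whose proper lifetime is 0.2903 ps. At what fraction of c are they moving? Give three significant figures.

γ = Δt/τ₀ = 2.062/0.2903 = 7.103
β = √(1 − 1/γ²) = √(1 − 0.01982) = √0.9802

β = 0.990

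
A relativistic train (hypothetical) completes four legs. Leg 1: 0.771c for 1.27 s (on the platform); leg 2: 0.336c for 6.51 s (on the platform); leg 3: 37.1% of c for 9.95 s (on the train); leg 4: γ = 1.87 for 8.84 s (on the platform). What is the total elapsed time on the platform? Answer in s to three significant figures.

Leg 1: 1.27 s is already measured on the platform.
Leg 2: 6.51 s is already measured on the platform.
Leg 3: β = 0.371; γ = 1/√(1 − 0.371²) = 1/√0.8624 = 1.077; Δt_3 = 1.077 × 9.95 = 10.71 s.
Leg 4: 8.84 s is already measured on the platform.
Total: 1.270 + 6.510 + 10.71 + 8.840 s.

Δt = 27.3 s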